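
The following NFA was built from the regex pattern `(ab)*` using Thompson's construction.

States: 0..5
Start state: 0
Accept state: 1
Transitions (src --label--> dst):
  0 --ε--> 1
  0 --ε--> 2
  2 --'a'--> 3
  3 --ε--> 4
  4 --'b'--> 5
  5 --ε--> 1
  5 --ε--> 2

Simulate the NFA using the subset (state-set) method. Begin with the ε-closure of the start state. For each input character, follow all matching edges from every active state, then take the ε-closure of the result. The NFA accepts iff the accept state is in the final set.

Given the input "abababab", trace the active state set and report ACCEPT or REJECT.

start: ε-closure({0}) = {0,1,2}
'a' @ 1: {3,4}
'b' @ 2: {1,2,5}  ✓accept
'a' @ 3: {3,4}
'b' @ 4: {1,2,5}  ✓accept
'a' @ 5: {3,4}
'b' @ 6: {1,2,5}  ✓accept
'a' @ 7: {3,4}
'b' @ 8: {1,2,5}  ✓accept
end set {1,2,5} — state 1 in

Answer: ACCEPT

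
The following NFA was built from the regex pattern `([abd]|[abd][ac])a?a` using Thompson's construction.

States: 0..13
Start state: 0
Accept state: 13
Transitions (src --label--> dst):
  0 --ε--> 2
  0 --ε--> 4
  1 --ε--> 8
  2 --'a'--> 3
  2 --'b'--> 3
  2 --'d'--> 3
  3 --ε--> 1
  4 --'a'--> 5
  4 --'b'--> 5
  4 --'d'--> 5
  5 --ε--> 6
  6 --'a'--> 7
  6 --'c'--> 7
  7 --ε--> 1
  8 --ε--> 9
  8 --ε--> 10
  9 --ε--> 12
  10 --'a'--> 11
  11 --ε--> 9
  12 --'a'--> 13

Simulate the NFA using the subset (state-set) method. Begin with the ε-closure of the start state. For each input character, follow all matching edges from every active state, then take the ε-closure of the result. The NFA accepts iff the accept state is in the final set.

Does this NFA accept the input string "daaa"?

Answer: ACCEPT

Steps:
initial (ε-close {0}): {0,2,4}
'd' @ 1: {1,3,5,6,8,9,10,12}
'a' @ 2: {1,7,8,9,10,11,12,13}  (accept∈set)
'a' @ 3: {9,11,12,13}  (accept∈set)
'a' @ 4: {13}  (accept∈set)
after full input: {13}  (accept=13 in)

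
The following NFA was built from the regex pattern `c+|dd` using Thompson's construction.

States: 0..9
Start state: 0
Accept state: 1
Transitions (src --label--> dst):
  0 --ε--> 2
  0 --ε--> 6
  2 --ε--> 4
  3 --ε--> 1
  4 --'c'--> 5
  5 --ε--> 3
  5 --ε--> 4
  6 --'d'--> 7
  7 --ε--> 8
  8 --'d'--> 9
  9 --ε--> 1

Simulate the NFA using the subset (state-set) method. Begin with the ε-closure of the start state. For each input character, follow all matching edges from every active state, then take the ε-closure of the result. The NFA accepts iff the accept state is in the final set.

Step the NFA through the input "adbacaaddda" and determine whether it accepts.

Answer: REJECT

Trace:
start: ε-closure({0}) = {0,2,4,6}
'a' @ 1: {}  — dead — no transitions
rest 'dbacaaddda' ignored (set empty)
after full input: {}  (accept=1 not in)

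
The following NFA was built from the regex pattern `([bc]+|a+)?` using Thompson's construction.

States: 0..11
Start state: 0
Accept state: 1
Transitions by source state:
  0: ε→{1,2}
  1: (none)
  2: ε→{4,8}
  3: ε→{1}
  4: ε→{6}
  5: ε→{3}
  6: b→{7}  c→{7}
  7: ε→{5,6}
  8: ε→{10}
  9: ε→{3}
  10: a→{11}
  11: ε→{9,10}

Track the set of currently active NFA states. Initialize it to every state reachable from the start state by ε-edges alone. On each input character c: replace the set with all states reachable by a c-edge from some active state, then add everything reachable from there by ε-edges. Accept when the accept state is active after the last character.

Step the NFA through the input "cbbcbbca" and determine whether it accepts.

Answer: REJECT

Derivation:
S₀ = ε-closure({0}) = {0,1,2,4,6,8,10}
'c' @ 1: {1,3,5,6,7}  (accept∈set)
'b' @ 2: {1,3,5,6,7}  (accept∈set)
'b' @ 3: {1,3,5,6,7}  (accept∈set)
'c' @ 4: {1,3,5,6,7}  (accept∈set)
'b' @ 5: {1,3,5,6,7}  (accept∈set)
'b' @ 6: {1,3,5,6,7}  (accept∈set)
'c' @ 7: {1,3,5,6,7}  (accept∈set)
'a' @ 8: {}  — dead — no transitions
end set {} — state 1 not in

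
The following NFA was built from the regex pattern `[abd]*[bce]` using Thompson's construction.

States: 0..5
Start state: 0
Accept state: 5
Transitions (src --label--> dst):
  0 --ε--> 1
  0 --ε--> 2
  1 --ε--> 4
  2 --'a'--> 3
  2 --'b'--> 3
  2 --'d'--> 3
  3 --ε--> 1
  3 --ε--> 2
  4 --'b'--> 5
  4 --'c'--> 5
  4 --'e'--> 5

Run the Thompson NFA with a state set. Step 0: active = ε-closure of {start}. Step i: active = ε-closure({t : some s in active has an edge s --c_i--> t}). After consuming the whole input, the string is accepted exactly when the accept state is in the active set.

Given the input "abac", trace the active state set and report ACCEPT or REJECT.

start: ε-closure({0}) = {0,1,2,4}
'a' @ 1: {1,2,3,4}
'b' @ 2: {1,2,3,4,5}  ✓accept
'a' @ 3: {1,2,3,4}
'c' @ 4: {5}  ✓accept
final: {5}; accept 5 in set

Answer: ACCEPT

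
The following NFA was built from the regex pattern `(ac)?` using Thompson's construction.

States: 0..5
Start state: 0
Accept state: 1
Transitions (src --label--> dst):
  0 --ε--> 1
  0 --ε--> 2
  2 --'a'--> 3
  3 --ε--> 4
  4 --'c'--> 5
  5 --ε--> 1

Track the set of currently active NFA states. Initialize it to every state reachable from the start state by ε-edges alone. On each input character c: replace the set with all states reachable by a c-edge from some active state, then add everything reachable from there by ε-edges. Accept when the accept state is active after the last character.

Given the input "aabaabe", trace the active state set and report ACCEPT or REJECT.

S₀ = ε-closure({0}) = {0,1,2}
'a' @ 1: {3,4}
'a' @ 2: {}  — dead — no transitions
rest 'baabe' ignored (set empty)
end set {} — state 1 not in

Answer: REJECT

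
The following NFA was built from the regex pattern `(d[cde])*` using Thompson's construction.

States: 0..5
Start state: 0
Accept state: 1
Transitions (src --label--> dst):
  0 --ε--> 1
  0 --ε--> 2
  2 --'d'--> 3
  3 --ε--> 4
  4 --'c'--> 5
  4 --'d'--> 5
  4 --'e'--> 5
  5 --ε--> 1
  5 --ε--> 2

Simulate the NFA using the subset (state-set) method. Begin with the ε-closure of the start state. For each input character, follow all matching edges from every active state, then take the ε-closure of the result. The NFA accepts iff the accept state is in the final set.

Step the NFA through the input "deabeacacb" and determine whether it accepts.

Answer: REJECT

Trace:
S₀ = ε-closure({0}) = {0,1,2}
'd' @ 1: {3,4}
'e' @ 2: {1,2,5}  (accept∈set)
'a' @ 3: {}  — state set empty
rest 'beacacb' ignored (set empty)
after full input: {}  (accept=1 not in)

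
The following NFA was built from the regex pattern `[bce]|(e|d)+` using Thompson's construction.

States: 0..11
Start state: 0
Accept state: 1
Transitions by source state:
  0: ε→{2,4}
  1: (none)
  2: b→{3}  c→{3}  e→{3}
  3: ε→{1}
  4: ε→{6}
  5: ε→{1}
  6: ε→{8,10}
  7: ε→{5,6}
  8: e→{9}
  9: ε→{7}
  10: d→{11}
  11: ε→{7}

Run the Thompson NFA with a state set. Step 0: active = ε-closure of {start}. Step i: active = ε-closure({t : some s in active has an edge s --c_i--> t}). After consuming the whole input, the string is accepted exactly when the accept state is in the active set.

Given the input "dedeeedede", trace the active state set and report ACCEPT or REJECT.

start: ε-closure({0}) = {0,2,4,6,8,10}
'd' @ 1: {1,5,6,7,8,10,11}  ✓accept
'e' @ 2: {1,5,6,7,8,9,10}  ✓accept
'd' @ 3: {1,5,6,7,8,10,11}  ✓accept
'e' @ 4: {1,5,6,7,8,9,10}  ✓accept
'e' @ 5: {1,5,6,7,8,9,10}  ✓accept
'e' @ 6: {1,5,6,7,8,9,10}  ✓accept
'd' @ 7: {1,5,6,7,8,10,11}  ✓accept
'e' @ 8: {1,5,6,7,8,9,10}  ✓accept
'd' @ 9: {1,5,6,7,8,10,11}  ✓accept
'e' @ 10: {1,5,6,7,8,9,10}  ✓accept
end set {1,5,6,7,8,9,10} — state 1 in

Answer: ACCEPT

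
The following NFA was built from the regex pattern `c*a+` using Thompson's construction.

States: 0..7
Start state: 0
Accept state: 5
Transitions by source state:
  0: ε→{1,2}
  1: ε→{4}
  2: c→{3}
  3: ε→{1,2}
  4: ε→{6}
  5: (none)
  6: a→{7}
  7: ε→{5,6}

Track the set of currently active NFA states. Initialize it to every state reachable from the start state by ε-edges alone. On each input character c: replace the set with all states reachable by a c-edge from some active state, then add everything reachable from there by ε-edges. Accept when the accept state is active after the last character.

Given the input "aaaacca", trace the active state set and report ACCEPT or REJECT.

Answer: REJECT

Derivation:
S₀ = ε-closure({0}) = {0,1,2,4,6}
'a' @ 1: {5,6,7}  ✓accept
'a' @ 2: {5,6,7}  ✓accept
'a' @ 3: {5,6,7}  ✓accept
'a' @ 4: {5,6,7}  ✓accept
'c' @ 5: {}  — no active states
rest 'ca' ignored (set empty)
after full input: {}  (accept=5 not in)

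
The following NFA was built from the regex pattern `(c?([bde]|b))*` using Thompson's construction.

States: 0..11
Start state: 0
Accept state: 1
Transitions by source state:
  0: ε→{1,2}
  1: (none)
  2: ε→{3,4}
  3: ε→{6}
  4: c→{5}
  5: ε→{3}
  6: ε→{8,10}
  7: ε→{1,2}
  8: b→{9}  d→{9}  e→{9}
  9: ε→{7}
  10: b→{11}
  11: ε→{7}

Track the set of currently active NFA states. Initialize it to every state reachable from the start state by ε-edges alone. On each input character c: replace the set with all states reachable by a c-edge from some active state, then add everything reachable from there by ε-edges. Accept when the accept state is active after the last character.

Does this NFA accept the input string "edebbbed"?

Answer: ACCEPT

Trace:
initial (ε-close {0}): {0,1,2,3,4,6,8,10}
'e' @ 1: {1,2,3,4,6,7,8,9,10}  ✓accept
'd' @ 2: {1,2,3,4,6,7,8,9,10}  ✓accept
'e' @ 3: {1,2,3,4,6,7,8,9,10}  ✓accept
'b' @ 4: {1,2,3,4,6,7,8,9,10,11}  ✓accept
'b' @ 5: {1,2,3,4,6,7,8,9,10,11}  ✓accept
'b' @ 6: {1,2,3,4,6,7,8,9,10,11}  ✓accept
'e' @ 7: {1,2,3,4,6,7,8,9,10}  ✓accept
'd' @ 8: {1,2,3,4,6,7,8,9,10}  ✓accept
final: {1,2,3,4,6,7,8,9,10}; accept 1 in set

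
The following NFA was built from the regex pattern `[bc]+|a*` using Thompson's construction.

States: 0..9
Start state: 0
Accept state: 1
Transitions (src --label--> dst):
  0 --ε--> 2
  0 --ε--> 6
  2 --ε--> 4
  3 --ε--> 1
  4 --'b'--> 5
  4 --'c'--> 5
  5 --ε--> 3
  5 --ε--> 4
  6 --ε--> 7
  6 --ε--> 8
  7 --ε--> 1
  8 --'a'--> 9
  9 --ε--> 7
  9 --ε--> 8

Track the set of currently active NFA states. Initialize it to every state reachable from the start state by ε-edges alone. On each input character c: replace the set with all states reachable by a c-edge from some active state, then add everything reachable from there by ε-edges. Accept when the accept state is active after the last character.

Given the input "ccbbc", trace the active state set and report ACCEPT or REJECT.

Answer: ACCEPT

Trace:
initial (ε-close {0}): {0,1,2,4,6,7,8}
'c' @ 1: {1,3,4,5}  [accepting]
'c' @ 2: {1,3,4,5}  [accepting]
'b' @ 3: {1,3,4,5}  [accepting]
'b' @ 4: {1,3,4,5}  [accepting]
'c' @ 5: {1,3,4,5}  [accepting]
final: {1,3,4,5}; accept 1 in set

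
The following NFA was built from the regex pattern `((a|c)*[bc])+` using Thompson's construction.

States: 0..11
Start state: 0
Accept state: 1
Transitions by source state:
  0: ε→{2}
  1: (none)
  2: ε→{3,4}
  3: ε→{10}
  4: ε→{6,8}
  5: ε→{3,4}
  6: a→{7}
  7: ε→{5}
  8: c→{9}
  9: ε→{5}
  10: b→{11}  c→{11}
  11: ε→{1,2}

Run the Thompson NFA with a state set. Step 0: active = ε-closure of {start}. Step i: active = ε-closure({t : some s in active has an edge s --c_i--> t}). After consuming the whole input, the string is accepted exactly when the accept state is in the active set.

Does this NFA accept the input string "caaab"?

S₀ = ε-closure({0}) = {0,2,3,4,6,8,10}
'c' @ 1: {1,2,3,4,5,6,8,9,10,11}  ✓accept
'a' @ 2: {3,4,5,6,7,8,10}
'a' @ 3: {3,4,5,6,7,8,10}
'a' @ 4: {3,4,5,6,7,8,10}
'b' @ 5: {1,2,3,4,6,8,10,11}  ✓accept
final: {1,2,3,4,6,8,10,11}; accept 1 in set

Answer: ACCEPT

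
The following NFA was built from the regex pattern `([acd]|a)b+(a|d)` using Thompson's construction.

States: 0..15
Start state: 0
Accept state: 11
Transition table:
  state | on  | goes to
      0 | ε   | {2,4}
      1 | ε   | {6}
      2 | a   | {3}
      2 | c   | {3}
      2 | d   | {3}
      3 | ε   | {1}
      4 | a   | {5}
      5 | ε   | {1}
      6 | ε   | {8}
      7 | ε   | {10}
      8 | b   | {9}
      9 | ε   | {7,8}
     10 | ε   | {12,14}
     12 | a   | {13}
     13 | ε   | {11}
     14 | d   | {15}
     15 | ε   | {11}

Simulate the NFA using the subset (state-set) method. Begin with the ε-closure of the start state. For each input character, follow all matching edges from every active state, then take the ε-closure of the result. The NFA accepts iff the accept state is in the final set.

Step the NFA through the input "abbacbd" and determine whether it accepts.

Answer: REJECT

Steps:
S₀ = ε-closure({0}) = {0,2,4}
'a' @ 1: {1,3,5,6,8}
'b' @ 2: {7,8,9,10,12,14}
'b' @ 3: {7,8,9,10,12,14}
'a' @ 4: {11,13}  (accept∈set)
'c' @ 5: {}  — no active states
rest 'bd' ignored (set empty)
final: {}; accept 11 not in set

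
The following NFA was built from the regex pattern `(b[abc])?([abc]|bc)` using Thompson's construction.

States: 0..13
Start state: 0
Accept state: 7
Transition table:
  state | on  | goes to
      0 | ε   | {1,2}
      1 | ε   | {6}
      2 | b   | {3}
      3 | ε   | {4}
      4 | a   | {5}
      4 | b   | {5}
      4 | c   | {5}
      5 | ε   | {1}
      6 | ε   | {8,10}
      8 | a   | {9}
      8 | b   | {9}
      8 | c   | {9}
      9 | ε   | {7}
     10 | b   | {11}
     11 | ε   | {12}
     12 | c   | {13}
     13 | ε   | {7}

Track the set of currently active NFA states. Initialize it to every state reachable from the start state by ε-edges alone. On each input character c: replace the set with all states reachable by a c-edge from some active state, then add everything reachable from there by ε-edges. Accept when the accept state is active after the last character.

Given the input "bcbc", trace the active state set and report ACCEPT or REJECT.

start: ε-closure({0}) = {0,1,2,6,8,10}
'b' @ 1: {3,4,7,9,11,12}  (accept∈set)
'c' @ 2: {1,5,6,7,8,10,13}  (accept∈set)
'b' @ 3: {7,9,11,12}  (accept∈set)
'c' @ 4: {7,13}  (accept∈set)
final: {7,13}; accept 7 in set

Answer: ACCEPT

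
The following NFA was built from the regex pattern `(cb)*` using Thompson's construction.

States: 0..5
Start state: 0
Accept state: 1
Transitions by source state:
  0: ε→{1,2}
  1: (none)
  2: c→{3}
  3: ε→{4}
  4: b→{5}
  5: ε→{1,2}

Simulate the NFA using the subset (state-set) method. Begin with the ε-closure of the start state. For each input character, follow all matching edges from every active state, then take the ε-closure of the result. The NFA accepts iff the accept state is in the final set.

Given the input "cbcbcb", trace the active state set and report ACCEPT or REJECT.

Answer: ACCEPT

Trace:
start: ε-closure({0}) = {0,1,2}
'c' @ 1: {3,4}
'b' @ 2: {1,2,5}  (accept∈set)
'c' @ 3: {3,4}
'b' @ 4: {1,2,5}  (accept∈set)
'c' @ 5: {3,4}
'b' @ 6: {1,2,5}  (accept∈set)
after full input: {1,2,5}  (accept=1 in)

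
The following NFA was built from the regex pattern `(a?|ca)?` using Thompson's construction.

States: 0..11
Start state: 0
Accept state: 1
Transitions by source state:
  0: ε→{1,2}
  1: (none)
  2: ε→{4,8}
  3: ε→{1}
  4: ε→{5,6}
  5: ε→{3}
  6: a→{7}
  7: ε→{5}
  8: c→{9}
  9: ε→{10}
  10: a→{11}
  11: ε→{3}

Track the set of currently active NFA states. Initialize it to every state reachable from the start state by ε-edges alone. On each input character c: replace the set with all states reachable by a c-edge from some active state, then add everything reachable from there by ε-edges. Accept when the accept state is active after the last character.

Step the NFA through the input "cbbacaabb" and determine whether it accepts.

Answer: REJECT

Derivation:
S₀ = ε-closure({0}) = {0,1,2,3,4,5,6,8}
'c' @ 1: {9,10}
'b' @ 2: {}  — dead — no transitions
rest 'bacaabb' ignored (set empty)
after full input: {}  (accept=1 not in)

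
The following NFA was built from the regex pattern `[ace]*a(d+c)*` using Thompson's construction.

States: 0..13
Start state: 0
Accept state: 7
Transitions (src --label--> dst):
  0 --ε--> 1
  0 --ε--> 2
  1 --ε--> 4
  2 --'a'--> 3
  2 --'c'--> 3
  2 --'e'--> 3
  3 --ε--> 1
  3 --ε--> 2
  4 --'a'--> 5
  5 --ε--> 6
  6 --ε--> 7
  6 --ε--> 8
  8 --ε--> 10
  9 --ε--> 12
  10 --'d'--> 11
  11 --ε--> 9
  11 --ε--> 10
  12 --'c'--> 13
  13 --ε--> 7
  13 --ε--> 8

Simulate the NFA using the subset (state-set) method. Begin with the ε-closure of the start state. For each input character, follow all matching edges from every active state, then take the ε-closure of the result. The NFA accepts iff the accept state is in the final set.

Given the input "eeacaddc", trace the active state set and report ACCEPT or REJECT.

Answer: ACCEPT

Steps:
S₀ = ε-closure({0}) = {0,1,2,4}
'e' @ 1: {1,2,3,4}
'e' @ 2: {1,2,3,4}
'a' @ 3: {1,2,3,4,5,6,7,8,10}  ✓accept
'c' @ 4: {1,2,3,4}
'a' @ 5: {1,2,3,4,5,6,7,8,10}  ✓accept
'd' @ 6: {9,10,11,12}
'd' @ 7: {9,10,11,12}
'c' @ 8: {7,8,10,13}  ✓accept
final: {7,8,10,13}; accept 7 in set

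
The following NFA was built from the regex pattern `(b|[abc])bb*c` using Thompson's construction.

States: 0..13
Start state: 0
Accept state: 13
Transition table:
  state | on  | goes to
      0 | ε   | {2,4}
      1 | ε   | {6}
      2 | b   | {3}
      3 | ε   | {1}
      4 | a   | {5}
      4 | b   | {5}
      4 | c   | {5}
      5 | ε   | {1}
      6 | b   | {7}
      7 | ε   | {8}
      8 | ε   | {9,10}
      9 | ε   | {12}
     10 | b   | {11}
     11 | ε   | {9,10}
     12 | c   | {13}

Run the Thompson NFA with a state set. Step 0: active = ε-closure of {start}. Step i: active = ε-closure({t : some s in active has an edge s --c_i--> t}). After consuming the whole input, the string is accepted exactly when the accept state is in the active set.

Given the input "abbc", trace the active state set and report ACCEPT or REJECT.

start: ε-closure({0}) = {0,2,4}
'a' @ 1: {1,5,6}
'b' @ 2: {7,8,9,10,12}
'b' @ 3: {9,10,11,12}
'c' @ 4: {13}  (accept∈set)
final: {13}; accept 13 in set

Answer: ACCEPT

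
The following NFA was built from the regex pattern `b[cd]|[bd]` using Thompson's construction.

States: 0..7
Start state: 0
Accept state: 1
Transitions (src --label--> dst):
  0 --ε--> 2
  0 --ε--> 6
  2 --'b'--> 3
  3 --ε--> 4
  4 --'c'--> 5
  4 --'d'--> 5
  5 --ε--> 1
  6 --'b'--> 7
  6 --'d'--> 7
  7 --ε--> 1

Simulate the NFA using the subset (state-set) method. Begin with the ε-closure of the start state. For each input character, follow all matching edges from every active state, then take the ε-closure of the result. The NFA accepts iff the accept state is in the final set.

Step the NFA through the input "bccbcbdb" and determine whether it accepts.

Answer: REJECT

Derivation:
start: ε-closure({0}) = {0,2,6}
'b' @ 1: {1,3,4,7}  (accept∈set)
'c' @ 2: {1,5}  (accept∈set)
'c' @ 3: {}  — state set empty
rest 'bcbdb' ignored (set empty)
final: {}; accept 1 not in set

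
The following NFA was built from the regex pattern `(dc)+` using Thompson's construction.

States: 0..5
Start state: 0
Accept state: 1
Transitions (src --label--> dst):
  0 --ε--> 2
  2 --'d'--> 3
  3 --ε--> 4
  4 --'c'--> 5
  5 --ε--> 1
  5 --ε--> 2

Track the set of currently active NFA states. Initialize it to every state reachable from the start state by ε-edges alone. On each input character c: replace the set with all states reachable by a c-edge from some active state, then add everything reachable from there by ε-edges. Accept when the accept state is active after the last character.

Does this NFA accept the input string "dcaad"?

Answer: REJECT

Trace:
initial (ε-close {0}): {0,2}
'd' @ 1: {3,4}
'c' @ 2: {1,2,5}  ✓accept
'a' @ 3: {}  — dead — no transitions
rest 'ad' ignored (set empty)
after full input: {}  (accept=1 not in)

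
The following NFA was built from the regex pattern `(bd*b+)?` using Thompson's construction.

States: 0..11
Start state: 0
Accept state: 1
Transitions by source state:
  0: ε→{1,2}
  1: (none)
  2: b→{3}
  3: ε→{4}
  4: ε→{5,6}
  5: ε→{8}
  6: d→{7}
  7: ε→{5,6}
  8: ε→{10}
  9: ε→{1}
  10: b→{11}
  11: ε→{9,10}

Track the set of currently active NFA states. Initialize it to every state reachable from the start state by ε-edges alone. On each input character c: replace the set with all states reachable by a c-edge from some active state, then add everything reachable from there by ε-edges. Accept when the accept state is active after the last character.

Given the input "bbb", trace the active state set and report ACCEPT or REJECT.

Answer: ACCEPT

Steps:
start: ε-closure({0}) = {0,1,2}
'b' @ 1: {3,4,5,6,8,10}
'b' @ 2: {1,9,10,11}  ✓accept
'b' @ 3: {1,9,10,11}  ✓accept
final: {1,9,10,11}; accept 1 in set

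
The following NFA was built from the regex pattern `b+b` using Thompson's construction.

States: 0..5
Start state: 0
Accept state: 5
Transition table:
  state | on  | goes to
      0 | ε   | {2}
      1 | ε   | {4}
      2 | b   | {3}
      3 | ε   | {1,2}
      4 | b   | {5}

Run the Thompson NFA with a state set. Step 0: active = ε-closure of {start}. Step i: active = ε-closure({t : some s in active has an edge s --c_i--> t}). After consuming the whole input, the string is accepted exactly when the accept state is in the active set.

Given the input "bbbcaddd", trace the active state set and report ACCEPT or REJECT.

start: ε-closure({0}) = {0,2}
'b' @ 1: {1,2,3,4}
'b' @ 2: {1,2,3,4,5}  (accept∈set)
'b' @ 3: {1,2,3,4,5}  (accept∈set)
'c' @ 4: {}  — no active states
rest 'addd' ignored (set empty)
end set {} — state 5 not in

Answer: REJECT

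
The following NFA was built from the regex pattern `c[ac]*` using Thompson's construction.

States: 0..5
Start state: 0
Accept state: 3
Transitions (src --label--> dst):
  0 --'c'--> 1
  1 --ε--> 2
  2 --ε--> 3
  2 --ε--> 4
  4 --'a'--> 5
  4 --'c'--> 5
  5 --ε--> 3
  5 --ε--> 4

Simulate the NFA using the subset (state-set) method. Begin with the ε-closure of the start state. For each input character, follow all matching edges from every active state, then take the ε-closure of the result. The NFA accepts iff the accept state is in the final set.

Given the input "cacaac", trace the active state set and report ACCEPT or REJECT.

Answer: ACCEPT

Derivation:
initial (ε-close {0}): {0}
'c' @ 1: {1,2,3,4}  [accepting]
'a' @ 2: {3,4,5}  [accepting]
'c' @ 3: {3,4,5}  [accepting]
'a' @ 4: {3,4,5}  [accepting]
'a' @ 5: {3,4,5}  [accepting]
'c' @ 6: {3,4,5}  [accepting]
final: {3,4,5}; accept 3 in set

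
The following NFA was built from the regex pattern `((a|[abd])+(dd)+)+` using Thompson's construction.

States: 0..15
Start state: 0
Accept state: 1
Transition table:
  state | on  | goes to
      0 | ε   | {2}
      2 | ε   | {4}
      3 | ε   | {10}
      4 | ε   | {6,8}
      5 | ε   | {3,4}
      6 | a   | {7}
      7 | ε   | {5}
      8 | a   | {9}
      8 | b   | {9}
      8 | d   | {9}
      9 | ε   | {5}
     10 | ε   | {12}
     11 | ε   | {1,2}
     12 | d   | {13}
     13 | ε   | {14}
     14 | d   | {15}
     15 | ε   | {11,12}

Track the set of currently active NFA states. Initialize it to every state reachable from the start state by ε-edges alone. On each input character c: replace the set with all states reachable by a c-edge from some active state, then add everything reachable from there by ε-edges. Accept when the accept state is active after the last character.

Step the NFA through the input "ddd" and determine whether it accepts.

Answer: ACCEPT

Derivation:
start: ε-closure({0}) = {0,2,4,6,8}
'd' @ 1: {3,4,5,6,8,9,10,12}
'd' @ 2: {3,4,5,6,8,9,10,12,13,14}
'd' @ 3: {1,2,3,4,5,6,8,9,10,11,12,13,14,15}  (accept∈set)
end set {1,2,3,4,5,6,8,9,10,11,12,13,14,15} — state 1 in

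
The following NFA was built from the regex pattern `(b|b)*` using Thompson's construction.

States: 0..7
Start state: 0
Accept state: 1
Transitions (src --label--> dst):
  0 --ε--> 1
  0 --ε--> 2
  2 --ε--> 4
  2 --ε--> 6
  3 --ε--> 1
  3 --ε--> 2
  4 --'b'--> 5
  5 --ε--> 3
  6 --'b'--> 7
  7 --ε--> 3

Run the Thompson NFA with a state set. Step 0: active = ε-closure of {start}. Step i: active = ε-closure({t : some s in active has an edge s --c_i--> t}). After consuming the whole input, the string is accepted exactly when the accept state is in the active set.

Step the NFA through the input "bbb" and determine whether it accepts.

Answer: ACCEPT

Trace:
start: ε-closure({0}) = {0,1,2,4,6}
'b' @ 1: {1,2,3,4,5,6,7}  (accept∈set)
'b' @ 2: {1,2,3,4,5,6,7}  (accept∈set)
'b' @ 3: {1,2,3,4,5,6,7}  (accept∈set)
end set {1,2,3,4,5,6,7} — state 1 in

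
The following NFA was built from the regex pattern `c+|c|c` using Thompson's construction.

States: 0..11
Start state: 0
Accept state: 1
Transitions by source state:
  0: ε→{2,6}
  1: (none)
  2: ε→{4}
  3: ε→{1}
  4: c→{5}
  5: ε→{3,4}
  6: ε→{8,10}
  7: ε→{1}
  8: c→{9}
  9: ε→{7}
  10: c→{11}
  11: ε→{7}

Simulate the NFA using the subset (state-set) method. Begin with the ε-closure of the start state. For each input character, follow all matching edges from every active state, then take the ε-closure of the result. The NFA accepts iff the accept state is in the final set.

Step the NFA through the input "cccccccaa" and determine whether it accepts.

S₀ = ε-closure({0}) = {0,2,4,6,8,10}
'c' @ 1: {1,3,4,5,7,9,11}  [accepting]
'c' @ 2: {1,3,4,5}  [accepting]
'c' @ 3: {1,3,4,5}  [accepting]
'c' @ 4: {1,3,4,5}  [accepting]
'c' @ 5: {1,3,4,5}  [accepting]
'c' @ 6: {1,3,4,5}  [accepting]
'c' @ 7: {1,3,4,5}  [accepting]
'a' @ 8: {}  — state set empty
rest 'a' ignored (set empty)
final: {}; accept 1 not in set

Answer: REJECT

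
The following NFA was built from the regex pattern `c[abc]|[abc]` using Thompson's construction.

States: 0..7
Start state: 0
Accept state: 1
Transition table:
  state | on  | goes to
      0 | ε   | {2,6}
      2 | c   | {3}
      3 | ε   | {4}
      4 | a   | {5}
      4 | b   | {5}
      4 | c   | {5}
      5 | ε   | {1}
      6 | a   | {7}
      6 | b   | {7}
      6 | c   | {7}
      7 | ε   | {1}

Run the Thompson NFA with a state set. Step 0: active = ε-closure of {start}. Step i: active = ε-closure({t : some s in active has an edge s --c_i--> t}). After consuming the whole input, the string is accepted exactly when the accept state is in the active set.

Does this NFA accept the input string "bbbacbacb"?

S₀ = ε-closure({0}) = {0,2,6}
'b' @ 1: {1,7}  (accept∈set)
'b' @ 2: {}  — dead — no transitions
rest 'bacbacb' ignored (set empty)
final: {}; accept 1 not in set

Answer: REJECT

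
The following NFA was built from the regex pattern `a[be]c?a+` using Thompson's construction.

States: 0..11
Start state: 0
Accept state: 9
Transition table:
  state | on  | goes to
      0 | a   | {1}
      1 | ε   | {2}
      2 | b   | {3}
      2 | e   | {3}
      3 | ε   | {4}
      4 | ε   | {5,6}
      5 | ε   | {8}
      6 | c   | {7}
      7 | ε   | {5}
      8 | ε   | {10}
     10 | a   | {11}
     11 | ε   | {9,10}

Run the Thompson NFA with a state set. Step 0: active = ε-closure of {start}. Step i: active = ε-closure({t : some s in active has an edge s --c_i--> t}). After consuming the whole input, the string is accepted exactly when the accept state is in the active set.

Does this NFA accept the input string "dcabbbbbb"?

initial (ε-close {0}): {0}
'd' @ 1: {}  — no active states
rest 'cabbbbbb' ignored (set empty)
end set {} — state 9 not in

Answer: REJECT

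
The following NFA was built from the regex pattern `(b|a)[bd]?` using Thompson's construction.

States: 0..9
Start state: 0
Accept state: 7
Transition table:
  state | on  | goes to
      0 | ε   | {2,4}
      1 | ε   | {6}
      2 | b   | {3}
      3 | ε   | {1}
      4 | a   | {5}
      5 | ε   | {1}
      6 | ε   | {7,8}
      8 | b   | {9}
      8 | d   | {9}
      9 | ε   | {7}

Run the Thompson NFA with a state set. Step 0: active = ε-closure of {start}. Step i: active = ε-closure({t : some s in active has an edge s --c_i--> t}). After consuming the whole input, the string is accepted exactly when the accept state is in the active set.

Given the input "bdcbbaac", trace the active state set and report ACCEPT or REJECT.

Answer: REJECT

Trace:
start: ε-closure({0}) = {0,2,4}
'b' @ 1: {1,3,6,7,8}  (accept∈set)
'd' @ 2: {7,9}  (accept∈set)
'c' @ 3: {}  — dead — no transitions
rest 'bbaac' ignored (set empty)
end set {} — state 7 not in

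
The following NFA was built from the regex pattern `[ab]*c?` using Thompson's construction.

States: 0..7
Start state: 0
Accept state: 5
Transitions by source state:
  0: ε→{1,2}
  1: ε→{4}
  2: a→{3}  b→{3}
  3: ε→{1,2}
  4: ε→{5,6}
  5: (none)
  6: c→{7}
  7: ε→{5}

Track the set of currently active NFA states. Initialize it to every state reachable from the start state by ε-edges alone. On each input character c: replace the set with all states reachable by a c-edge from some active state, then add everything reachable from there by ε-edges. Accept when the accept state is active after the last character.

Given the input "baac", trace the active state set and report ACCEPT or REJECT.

Answer: ACCEPT

Steps:
S₀ = ε-closure({0}) = {0,1,2,4,5,6}
'b' @ 1: {1,2,3,4,5,6}  ✓accept
'a' @ 2: {1,2,3,4,5,6}  ✓accept
'a' @ 3: {1,2,3,4,5,6}  ✓accept
'c' @ 4: {5,7}  ✓accept
after full input: {5,7}  (accept=5 in)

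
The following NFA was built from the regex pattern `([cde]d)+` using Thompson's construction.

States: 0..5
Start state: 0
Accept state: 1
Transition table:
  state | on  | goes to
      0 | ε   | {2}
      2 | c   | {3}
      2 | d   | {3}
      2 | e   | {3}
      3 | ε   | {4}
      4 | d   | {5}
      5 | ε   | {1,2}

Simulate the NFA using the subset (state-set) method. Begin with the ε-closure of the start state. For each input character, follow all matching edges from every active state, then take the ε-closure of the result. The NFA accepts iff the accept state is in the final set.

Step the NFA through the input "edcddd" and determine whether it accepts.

S₀ = ε-closure({0}) = {0,2}
'e' @ 1: {3,4}
'd' @ 2: {1,2,5}  [accepting]
'c' @ 3: {3,4}
'd' @ 4: {1,2,5}  [accepting]
'd' @ 5: {3,4}
'd' @ 6: {1,2,5}  [accepting]
end set {1,2,5} — state 1 in

Answer: ACCEPT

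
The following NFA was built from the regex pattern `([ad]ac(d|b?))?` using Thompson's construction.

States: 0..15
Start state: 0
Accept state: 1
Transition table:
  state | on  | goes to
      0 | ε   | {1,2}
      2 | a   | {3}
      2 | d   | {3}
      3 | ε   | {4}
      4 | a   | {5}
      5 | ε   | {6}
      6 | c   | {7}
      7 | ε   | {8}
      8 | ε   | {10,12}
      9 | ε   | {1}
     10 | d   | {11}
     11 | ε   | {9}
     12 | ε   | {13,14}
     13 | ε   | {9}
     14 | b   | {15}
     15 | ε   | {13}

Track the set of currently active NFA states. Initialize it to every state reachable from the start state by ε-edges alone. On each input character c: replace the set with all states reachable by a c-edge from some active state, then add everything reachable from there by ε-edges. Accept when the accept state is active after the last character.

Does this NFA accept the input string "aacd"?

start: ε-closure({0}) = {0,1,2}
'a' @ 1: {3,4}
'a' @ 2: {5,6}
'c' @ 3: {1,7,8,9,10,12,13,14}  ✓accept
'd' @ 4: {1,9,11}  ✓accept
final: {1,9,11}; accept 1 in set

Answer: ACCEPT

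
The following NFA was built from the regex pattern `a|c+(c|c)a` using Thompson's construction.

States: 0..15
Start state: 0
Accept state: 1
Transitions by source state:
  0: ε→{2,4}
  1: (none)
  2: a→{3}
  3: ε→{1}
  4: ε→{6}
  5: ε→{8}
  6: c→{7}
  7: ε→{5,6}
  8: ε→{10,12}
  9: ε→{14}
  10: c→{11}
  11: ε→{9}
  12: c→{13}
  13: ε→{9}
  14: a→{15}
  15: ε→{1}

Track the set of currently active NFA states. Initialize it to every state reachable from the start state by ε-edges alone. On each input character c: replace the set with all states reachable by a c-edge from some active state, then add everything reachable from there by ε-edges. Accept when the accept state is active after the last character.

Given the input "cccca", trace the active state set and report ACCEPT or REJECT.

S₀ = ε-closure({0}) = {0,2,4,6}
'c' @ 1: {5,6,7,8,10,12}
'c' @ 2: {5,6,7,8,9,10,11,12,13,14}
'c' @ 3: {5,6,7,8,9,10,11,12,13,14}
'c' @ 4: {5,6,7,8,9,10,11,12,13,14}
'a' @ 5: {1,15}  [accepting]
after full input: {1,15}  (accept=1 in)

Answer: ACCEPT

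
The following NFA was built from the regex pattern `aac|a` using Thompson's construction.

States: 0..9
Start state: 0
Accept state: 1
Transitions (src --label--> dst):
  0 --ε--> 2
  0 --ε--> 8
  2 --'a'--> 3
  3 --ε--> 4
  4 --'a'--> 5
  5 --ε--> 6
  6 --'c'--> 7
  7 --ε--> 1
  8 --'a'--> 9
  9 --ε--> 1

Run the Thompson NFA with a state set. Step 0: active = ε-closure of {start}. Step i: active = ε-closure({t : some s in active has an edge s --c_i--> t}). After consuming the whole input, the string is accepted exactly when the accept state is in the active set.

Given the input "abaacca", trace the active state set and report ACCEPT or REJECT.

Answer: REJECT

Steps:
initial (ε-close {0}): {0,2,8}
'a' @ 1: {1,3,4,9}  (accept∈set)
'b' @ 2: {}  — no active states
rest 'aacca' ignored (set empty)
end set {} — state 1 not in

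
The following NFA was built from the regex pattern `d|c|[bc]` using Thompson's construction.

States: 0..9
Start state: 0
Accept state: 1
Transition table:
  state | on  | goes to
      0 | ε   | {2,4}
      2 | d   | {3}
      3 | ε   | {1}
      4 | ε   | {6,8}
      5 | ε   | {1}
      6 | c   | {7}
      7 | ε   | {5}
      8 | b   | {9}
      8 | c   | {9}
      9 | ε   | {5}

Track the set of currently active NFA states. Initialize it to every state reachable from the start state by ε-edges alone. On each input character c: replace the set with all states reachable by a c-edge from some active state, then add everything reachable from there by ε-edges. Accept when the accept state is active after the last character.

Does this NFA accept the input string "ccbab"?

S₀ = ε-closure({0}) = {0,2,4,6,8}
'c' @ 1: {1,5,7,9}  (accept∈set)
'c' @ 2: {}  — dead — no transitions
rest 'bab' ignored (set empty)
after full input: {}  (accept=1 not in)

Answer: REJECT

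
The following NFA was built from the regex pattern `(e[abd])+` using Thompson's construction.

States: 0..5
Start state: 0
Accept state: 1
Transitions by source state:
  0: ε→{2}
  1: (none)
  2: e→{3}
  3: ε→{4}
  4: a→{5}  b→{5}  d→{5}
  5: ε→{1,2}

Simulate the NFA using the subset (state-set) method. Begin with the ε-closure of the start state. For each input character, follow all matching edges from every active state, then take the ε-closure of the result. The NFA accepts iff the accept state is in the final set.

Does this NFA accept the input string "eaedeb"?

S₀ = ε-closure({0}) = {0,2}
'e' @ 1: {3,4}
'a' @ 2: {1,2,5}  ✓accept
'e' @ 3: {3,4}
'd' @ 4: {1,2,5}  ✓accept
'e' @ 5: {3,4}
'b' @ 6: {1,2,5}  ✓accept
end set {1,2,5} — state 1 in

Answer: ACCEPT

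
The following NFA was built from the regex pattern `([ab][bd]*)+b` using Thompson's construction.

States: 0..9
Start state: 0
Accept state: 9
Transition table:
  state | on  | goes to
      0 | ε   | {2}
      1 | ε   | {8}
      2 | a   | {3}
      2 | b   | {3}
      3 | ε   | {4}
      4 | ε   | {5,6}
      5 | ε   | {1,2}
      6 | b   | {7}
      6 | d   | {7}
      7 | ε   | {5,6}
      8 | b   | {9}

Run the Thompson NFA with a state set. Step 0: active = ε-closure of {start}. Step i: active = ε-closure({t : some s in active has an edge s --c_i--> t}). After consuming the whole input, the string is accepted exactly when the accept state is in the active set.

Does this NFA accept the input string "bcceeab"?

start: ε-closure({0}) = {0,2}
'b' @ 1: {1,2,3,4,5,6,8}
'c' @ 2: {}  — state set empty
rest 'ceeab' ignored (set empty)
end set {} — state 9 not in

Answer: REJECT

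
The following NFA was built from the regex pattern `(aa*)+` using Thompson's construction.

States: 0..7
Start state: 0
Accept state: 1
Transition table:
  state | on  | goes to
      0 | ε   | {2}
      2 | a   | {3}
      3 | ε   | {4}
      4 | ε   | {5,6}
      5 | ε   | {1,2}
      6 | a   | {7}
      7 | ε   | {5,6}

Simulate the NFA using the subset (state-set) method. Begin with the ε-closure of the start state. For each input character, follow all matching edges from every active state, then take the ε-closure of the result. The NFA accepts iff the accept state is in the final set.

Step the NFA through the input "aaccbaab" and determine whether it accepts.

S₀ = ε-closure({0}) = {0,2}
'a' @ 1: {1,2,3,4,5,6}  [accepting]
'a' @ 2: {1,2,3,4,5,6,7}  [accepting]
'c' @ 3: {}  — dead — no transitions
rest 'cbaab' ignored (set empty)
final: {}; accept 1 not in set

Answer: REJECT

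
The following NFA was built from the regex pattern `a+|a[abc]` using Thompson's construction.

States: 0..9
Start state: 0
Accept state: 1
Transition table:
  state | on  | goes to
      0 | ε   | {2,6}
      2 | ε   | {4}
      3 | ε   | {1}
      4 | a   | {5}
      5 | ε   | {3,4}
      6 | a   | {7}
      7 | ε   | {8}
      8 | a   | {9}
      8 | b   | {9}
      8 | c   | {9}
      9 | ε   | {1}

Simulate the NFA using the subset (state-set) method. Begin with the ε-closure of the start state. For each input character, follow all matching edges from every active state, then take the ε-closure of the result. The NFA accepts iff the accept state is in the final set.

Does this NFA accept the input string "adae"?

Answer: REJECT

Steps:
S₀ = ε-closure({0}) = {0,2,4,6}
'a' @ 1: {1,3,4,5,7,8}  (accept∈set)
'd' @ 2: {}  — dead — no transitions
rest 'ae' ignored (set empty)
end set {} — state 1 not in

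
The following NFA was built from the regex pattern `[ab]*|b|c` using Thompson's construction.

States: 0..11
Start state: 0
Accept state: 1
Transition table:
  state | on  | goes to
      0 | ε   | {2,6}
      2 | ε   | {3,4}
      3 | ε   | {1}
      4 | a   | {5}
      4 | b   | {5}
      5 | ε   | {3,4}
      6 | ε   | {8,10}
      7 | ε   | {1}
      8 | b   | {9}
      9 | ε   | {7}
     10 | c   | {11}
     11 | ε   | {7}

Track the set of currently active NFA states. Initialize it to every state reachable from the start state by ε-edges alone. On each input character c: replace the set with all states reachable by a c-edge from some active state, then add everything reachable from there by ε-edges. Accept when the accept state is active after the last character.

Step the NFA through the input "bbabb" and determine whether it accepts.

start: ε-closure({0}) = {0,1,2,3,4,6,8,10}
'b' @ 1: {1,3,4,5,7,9}  [accepting]
'b' @ 2: {1,3,4,5}  [accepting]
'a' @ 3: {1,3,4,5}  [accepting]
'b' @ 4: {1,3,4,5}  [accepting]
'b' @ 5: {1,3,4,5}  [accepting]
end set {1,3,4,5} — state 1 in

Answer: ACCEPT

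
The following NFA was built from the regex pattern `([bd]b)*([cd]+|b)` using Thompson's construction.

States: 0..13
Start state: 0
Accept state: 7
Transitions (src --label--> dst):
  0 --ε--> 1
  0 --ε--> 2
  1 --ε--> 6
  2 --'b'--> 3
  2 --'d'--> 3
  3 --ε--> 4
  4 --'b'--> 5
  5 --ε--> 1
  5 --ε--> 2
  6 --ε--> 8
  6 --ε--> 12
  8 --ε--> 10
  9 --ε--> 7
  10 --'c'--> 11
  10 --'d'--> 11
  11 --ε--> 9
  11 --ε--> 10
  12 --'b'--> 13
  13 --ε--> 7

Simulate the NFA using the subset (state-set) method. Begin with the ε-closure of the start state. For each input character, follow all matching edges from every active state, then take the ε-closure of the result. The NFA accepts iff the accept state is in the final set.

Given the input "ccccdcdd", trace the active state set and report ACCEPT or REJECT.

S₀ = ε-closure({0}) = {0,1,2,6,8,10,12}
'c' @ 1: {7,9,10,11}  [accepting]
'c' @ 2: {7,9,10,11}  [accepting]
'c' @ 3: {7,9,10,11}  [accepting]
'c' @ 4: {7,9,10,11}  [accepting]
'd' @ 5: {7,9,10,11}  [accepting]
'c' @ 6: {7,9,10,11}  [accepting]
'd' @ 7: {7,9,10,11}  [accepting]
'd' @ 8: {7,9,10,11}  [accepting]
final: {7,9,10,11}; accept 7 in set

Answer: ACCEPT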